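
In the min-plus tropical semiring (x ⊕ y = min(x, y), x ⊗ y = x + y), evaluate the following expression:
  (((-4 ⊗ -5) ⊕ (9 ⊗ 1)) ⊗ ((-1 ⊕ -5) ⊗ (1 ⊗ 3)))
(((-4 ⊗ -5) ⊕ (9 ⊗ 1)) ⊗ ((-1 ⊕ -5) ⊗ (1 ⊗ 3))) = -10

Expand innermost to outermost. Recall ⊕ takes the minimum of its arguments and ⊗ takes their sum. Working out the expression (((-4 ⊗ -5) ⊕ (9 ⊗ 1)) ⊗ ((-1 ⊕ -5) ⊗ (1 ⊗ 3))) gives -10.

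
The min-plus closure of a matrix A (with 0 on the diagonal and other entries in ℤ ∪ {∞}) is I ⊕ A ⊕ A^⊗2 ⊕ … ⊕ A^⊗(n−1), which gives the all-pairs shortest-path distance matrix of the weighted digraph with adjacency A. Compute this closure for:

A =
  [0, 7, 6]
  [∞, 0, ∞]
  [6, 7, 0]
Closure =
  [0, 7, 6]
  [∞, 0, ∞]
  [6, 7, 0]

This is the Floyd-Warshall all-pairs shortest-path computation. For each intermediate vertex k = 0, 1, …, 2, update dist[i][j] ← min(dist[i][j], dist[i][k] + dist[k][j]). The final matrix gives, for each (i, j), the minimum total weight of any directed path from i to j (possibly empty when i = j).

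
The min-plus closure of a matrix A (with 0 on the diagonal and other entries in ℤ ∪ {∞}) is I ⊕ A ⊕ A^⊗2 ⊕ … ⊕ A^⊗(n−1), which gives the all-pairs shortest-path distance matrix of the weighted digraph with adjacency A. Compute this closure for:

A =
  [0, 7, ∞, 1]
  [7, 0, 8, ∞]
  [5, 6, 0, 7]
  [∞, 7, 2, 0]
Closure =
  [0, 7, 3, 1]
  [7, 0, 8, 8]
  [5, 6, 0, 6]
  [7, 7, 2, 0]

This is the Floyd-Warshall all-pairs shortest-path computation. For each intermediate vertex k = 0, 1, …, 3, update dist[i][j] ← min(dist[i][j], dist[i][k] + dist[k][j]). The final matrix gives, for each (i, j), the minimum total weight of any directed path from i to j (possibly empty when i = j).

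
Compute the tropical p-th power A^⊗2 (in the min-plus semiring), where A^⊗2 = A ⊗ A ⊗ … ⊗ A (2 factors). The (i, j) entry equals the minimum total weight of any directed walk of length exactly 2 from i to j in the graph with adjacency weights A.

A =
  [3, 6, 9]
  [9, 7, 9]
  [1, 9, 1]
A^⊗2 =
  [6, 9, 10]
  [10, 14, 10]
  [2, 7, 2]

Each entry (A^⊗2)_ij equals the minimum over all length-2 walks i = v_0 → v_1 → … → v_2 = j of Σ_t A[v_t][v_{t+1}]. For example, for (i, j) = (0, 2) we minimise over 3 possible intermediate vertex sequences; the minimum is 10, attained along the walk 0 → 2 → 2.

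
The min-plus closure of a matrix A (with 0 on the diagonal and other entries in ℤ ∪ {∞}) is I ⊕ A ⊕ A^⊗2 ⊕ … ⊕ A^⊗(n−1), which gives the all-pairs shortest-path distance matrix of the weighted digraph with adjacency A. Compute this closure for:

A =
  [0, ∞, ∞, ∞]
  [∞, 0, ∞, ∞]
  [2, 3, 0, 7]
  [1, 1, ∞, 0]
Closure =
  [0, ∞, ∞, ∞]
  [∞, 0, ∞, ∞]
  [2, 3, 0, 7]
  [1, 1, ∞, 0]

This is the Floyd-Warshall all-pairs shortest-path computation. For each intermediate vertex k = 0, 1, …, 3, update dist[i][j] ← min(dist[i][j], dist[i][k] + dist[k][j]). The final matrix gives, for each (i, j), the minimum total weight of any directed path from i to j (possibly empty when i = j).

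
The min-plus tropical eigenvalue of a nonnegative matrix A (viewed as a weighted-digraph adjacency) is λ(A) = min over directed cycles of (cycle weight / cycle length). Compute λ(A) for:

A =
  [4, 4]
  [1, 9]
λ(A) = 5/2

Enumerate directed cycles and compute their means (weight / length). Sample:
  cycle 0 → 0: weight = 4, length = 1, mean = 4/1 ≈ 4.000
  cycle 1 → 1: weight = 9, length = 1, mean = 9/1 ≈ 9.000
  cycle 0 → 1 → 0: weight = 5, length = 2, mean = 5/2 ≈ 2.500
  cycle 1 → 0 → 1: weight = 5, length = 2, mean = 5/2 ≈ 2.500
Minimum mean = 2.500, attained e.g. along the cycle 0 → 1 → 0 with weight 5 and length 2. So λ(A) = 5/2 = 5/2.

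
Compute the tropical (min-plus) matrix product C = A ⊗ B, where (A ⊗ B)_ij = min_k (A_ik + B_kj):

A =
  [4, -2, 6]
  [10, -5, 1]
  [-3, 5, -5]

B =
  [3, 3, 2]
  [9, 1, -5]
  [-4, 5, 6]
A ⊗ B =
  [2, -1, -7]
  [-3, -4, -10]
  [-9, 0, -1]

Apply the min-plus product entry-by-entry:
  C[0][0] = min over k of (A[0][0] + B[0][0] = 4 + 3 = 7, A[0][1] + B[1][0] = -2 + 9 = 7, A[0][2] + B[2][0] = 6 + -4 = 2) = 2 (attained at k = 2)
  C[0][1] = min over k of (A[0][0] + B[0][1] = 4 + 3 = 7, A[0][1] + B[1][1] = -2 + 1 = -1, A[0][2] + B[2][1] = 6 + 5 = 11) = -1 (attained at k = 1)
  C[0][2] = min over k of (A[0][0] + B[0][2] = 4 + 2 = 6, A[0][1] + B[1][2] = -2 + -5 = -7, A[0][2] + B[2][2] = 6 + 6 = 12) = -7 (attained at k = 1)
  C[1][0] = min over k of (A[1][0] + B[0][0] = 10 + 3 = 13, A[1][1] + B[1][0] = -5 + 9 = 4, A[1][2] + B[2][0] = 1 + -4 = -3) = -3 (attained at k = 2)
  C[1][1] = min over k of (A[1][0] + B[0][1] = 10 + 3 = 13, A[1][1] + B[1][1] = -5 + 1 = -4, A[1][2] + B[2][1] = 1 + 5 = 6) = -4 (attained at k = 1)
  C[1][2] = min over k of (A[1][0] + B[0][2] = 10 + 2 = 12, A[1][1] + B[1][2] = -5 + -5 = -10, A[1][2] + B[2][2] = 1 + 6 = 7) = -10 (attained at k = 1)
  C[2][0] = min over k of (A[2][0] + B[0][0] = -3 + 3 = 0, A[2][1] + B[1][0] = 5 + 9 = 14, A[2][2] + B[2][0] = -5 + -4 = -9) = -9 (attained at k = 2)
  C[2][1] = min over k of (A[2][0] + B[0][1] = -3 + 3 = 0, A[2][1] + B[1][1] = 5 + 1 = 6, A[2][2] + B[2][1] = -5 + 5 = 0) = 0 (attained at k = 0)
  C[2][2] = min over k of (A[2][0] + B[0][2] = -3 + 2 = -1, A[2][1] + B[1][2] = 5 + -5 = 0, A[2][2] + B[2][2] = -5 + 6 = 1) = -1 (attained at k = 0)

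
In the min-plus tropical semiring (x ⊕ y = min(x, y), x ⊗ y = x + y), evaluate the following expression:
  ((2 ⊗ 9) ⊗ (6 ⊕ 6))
((2 ⊗ 9) ⊗ (6 ⊕ 6)) = 17

Expand innermost to outermost. Recall ⊕ takes the minimum of its arguments and ⊗ takes their sum. Working out the expression ((2 ⊗ 9) ⊗ (6 ⊕ 6)) gives 17.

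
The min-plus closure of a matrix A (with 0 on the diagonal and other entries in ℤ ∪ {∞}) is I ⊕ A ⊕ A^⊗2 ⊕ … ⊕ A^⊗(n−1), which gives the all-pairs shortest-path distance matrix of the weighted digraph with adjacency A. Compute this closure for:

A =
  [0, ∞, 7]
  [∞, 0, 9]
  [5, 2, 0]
Closure =
  [0, 9, 7]
  [14, 0, 9]
  [5, 2, 0]

This is the Floyd-Warshall all-pairs shortest-path computation. For each intermediate vertex k = 0, 1, …, 2, update dist[i][j] ← min(dist[i][j], dist[i][k] + dist[k][j]). The final matrix gives, for each (i, j), the minimum total weight of any directed path from i to j (possibly empty when i = j).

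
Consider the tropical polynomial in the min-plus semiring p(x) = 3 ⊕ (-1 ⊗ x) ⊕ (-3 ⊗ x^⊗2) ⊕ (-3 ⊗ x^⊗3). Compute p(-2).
p(-2) = -9

A tropical monomial a ⊗ x^⊗i evaluates to a + i · x. Evaluating each term at x = -2:
  Term 0 contributes 3 + 0 · -2 = 3
  Term 1 contributes -1 + 1 · -2 = -3
  Term 2 contributes -3 + 2 · -2 = -7
  Term 3 contributes -3 + 3 · -2 = -9
p(-2) = ⊕ of these = min[3, -3, -7, -9] = -9.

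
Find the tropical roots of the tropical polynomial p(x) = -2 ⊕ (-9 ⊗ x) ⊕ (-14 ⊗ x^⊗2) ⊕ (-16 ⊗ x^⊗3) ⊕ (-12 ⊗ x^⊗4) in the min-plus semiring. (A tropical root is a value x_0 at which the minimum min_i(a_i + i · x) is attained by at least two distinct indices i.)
Roots: {-4, 2, 5, 7}

Each tropical root is a break point of the lower envelope of the lines y = a_i + i · x (there are 5 lines, with slopes 0, 1, ..., 4). Only the lines that attain the minimum somewhere contribute to roots; other lines are dominated. Here the surviving (envelope) indices are i = 4, i = 3, i = 2, i = 1, i = 0.
Intersections between consecutive envelope lines give the roots: for adjacent envelope indices i < j the intersection is x = (a_i − a_j) / (j − i). Reading off the sorted break points: {-4, 2, 5, 7}.
Verification: at each break x_0, at least two indices attain the minimum of min_i(a_i + i · x_0).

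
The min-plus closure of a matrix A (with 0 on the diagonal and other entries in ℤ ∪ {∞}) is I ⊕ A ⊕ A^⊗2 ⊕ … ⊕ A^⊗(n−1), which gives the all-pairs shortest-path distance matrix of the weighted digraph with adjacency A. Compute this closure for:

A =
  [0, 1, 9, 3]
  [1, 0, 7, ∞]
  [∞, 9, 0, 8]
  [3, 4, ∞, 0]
Closure =
  [0, 1, 8, 3]
  [1, 0, 7, 4]
  [10, 9, 0, 8]
  [3, 4, 11, 0]

This is the Floyd-Warshall all-pairs shortest-path computation. For each intermediate vertex k = 0, 1, …, 3, update dist[i][j] ← min(dist[i][j], dist[i][k] + dist[k][j]). The final matrix gives, for each (i, j), the minimum total weight of any directed path from i to j (possibly empty when i = j).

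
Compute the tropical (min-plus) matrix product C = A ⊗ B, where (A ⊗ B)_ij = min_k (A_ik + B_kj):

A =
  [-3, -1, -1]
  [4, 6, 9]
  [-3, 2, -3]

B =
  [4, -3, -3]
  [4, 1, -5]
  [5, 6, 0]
A ⊗ B =
  [1, -6, -6]
  [8, 1, 1]
  [1, -6, -6]

Apply the min-plus product entry-by-entry:
  C[0][0] = min over k of (A[0][0] + B[0][0] = -3 + 4 = 1, A[0][1] + B[1][0] = -1 + 4 = 3, A[0][2] + B[2][0] = -1 + 5 = 4) = 1 (attained at k = 0)
  C[0][1] = min over k of (A[0][0] + B[0][1] = -3 + -3 = -6, A[0][1] + B[1][1] = -1 + 1 = 0, A[0][2] + B[2][1] = -1 + 6 = 5) = -6 (attained at k = 0)
  C[0][2] = min over k of (A[0][0] + B[0][2] = -3 + -3 = -6, A[0][1] + B[1][2] = -1 + -5 = -6, A[0][2] + B[2][2] = -1 + 0 = -1) = -6 (attained at k = 0)
  C[1][0] = min over k of (A[1][0] + B[0][0] = 4 + 4 = 8, A[1][1] + B[1][0] = 6 + 4 = 10, A[1][2] + B[2][0] = 9 + 5 = 14) = 8 (attained at k = 0)
  C[1][1] = min over k of (A[1][0] + B[0][1] = 4 + -3 = 1, A[1][1] + B[1][1] = 6 + 1 = 7, A[1][2] + B[2][1] = 9 + 6 = 15) = 1 (attained at k = 0)
  C[1][2] = min over k of (A[1][0] + B[0][2] = 4 + -3 = 1, A[1][1] + B[1][2] = 6 + -5 = 1, A[1][2] + B[2][2] = 9 + 0 = 9) = 1 (attained at k = 0)
  C[2][0] = min over k of (A[2][0] + B[0][0] = -3 + 4 = 1, A[2][1] + B[1][0] = 2 + 4 = 6, A[2][2] + B[2][0] = -3 + 5 = 2) = 1 (attained at k = 0)
  C[2][1] = min over k of (A[2][0] + B[0][1] = -3 + -3 = -6, A[2][1] + B[1][1] = 2 + 1 = 3, A[2][2] + B[2][1] = -3 + 6 = 3) = -6 (attained at k = 0)
  C[2][2] = min over k of (A[2][0] + B[0][2] = -3 + -3 = -6, A[2][1] + B[1][2] = 2 + -5 = -3, A[2][2] + B[2][2] = -3 + 0 = -3) = -6 (attained at k = 0)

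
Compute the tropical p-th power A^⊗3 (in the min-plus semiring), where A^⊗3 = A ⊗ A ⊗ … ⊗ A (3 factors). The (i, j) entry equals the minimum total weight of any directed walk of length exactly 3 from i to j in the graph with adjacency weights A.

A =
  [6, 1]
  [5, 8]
A^⊗3 =
  [12, 7]
  [11, 12]

Each entry (A^⊗3)_ij equals the minimum over all length-3 walks i = v_0 → v_1 → … → v_3 = j of Σ_t A[v_t][v_{t+1}]. For example, for (i, j) = (0, 1) we minimise over 4 possible intermediate vertex sequences; the minimum is 7, attained along the walk 0 → 1 → 0 → 1.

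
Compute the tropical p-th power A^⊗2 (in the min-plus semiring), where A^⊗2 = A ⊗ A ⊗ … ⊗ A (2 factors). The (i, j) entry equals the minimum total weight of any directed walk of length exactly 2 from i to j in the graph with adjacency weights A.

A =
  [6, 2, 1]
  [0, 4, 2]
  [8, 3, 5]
A^⊗2 =
  [2, 4, 4]
  [4, 2, 1]
  [3, 7, 5]

Each entry (A^⊗2)_ij equals the minimum over all length-2 walks i = v_0 → v_1 → … → v_2 = j of Σ_t A[v_t][v_{t+1}]. For example, for (i, j) = (0, 2) we minimise over 3 possible intermediate vertex sequences; the minimum is 4, attained along the walk 0 → 1 → 2.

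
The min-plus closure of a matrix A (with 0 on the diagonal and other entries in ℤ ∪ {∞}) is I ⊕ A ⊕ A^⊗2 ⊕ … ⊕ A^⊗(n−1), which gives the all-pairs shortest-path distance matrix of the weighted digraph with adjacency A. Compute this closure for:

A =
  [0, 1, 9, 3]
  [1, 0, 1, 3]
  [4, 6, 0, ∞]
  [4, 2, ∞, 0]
Closure =
  [0, 1, 2, 3]
  [1, 0, 1, 3]
  [4, 5, 0, 7]
  [3, 2, 3, 0]

This is the Floyd-Warshall all-pairs shortest-path computation. For each intermediate vertex k = 0, 1, …, 3, update dist[i][j] ← min(dist[i][j], dist[i][k] + dist[k][j]). The final matrix gives, for each (i, j), the minimum total weight of any directed path from i to j (possibly empty when i = j).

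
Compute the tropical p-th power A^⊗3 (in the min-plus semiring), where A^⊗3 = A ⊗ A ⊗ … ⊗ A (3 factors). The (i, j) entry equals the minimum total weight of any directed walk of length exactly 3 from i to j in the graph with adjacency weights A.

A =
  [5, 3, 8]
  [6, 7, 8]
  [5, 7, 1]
A^⊗3 =
  [14, 12, 10]
  [14, 14, 10]
  [7, 9, 3]

Each entry (A^⊗3)_ij equals the minimum over all length-3 walks i = v_0 → v_1 → … → v_3 = j of Σ_t A[v_t][v_{t+1}]. For example, for (i, j) = (0, 2) we minimise over 9 possible intermediate vertex sequences; the minimum is 10, attained along the walk 0 → 2 → 2 → 2.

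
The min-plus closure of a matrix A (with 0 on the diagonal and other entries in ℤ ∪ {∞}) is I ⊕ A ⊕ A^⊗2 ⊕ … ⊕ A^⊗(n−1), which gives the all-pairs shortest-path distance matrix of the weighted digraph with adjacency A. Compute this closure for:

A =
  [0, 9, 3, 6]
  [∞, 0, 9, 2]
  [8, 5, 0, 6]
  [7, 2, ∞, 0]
Closure =
  [0, 8, 3, 6]
  [9, 0, 9, 2]
  [8, 5, 0, 6]
  [7, 2, 10, 0]

This is the Floyd-Warshall all-pairs shortest-path computation. For each intermediate vertex k = 0, 1, …, 3, update dist[i][j] ← min(dist[i][j], dist[i][k] + dist[k][j]). The final matrix gives, for each (i, j), the minimum total weight of any directed path from i to j (possibly empty when i = j).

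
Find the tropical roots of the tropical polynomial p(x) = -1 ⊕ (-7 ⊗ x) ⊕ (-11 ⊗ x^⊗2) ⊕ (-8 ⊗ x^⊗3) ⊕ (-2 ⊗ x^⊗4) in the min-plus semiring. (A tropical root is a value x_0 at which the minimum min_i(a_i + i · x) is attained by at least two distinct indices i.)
Roots: {-6, -3, 4, 6}

Each tropical root is a break point of the lower envelope of the lines y = a_i + i · x (there are 5 lines, with slopes 0, 1, ..., 4). Only the lines that attain the minimum somewhere contribute to roots; other lines are dominated. Here the surviving (envelope) indices are i = 4, i = 3, i = 2, i = 1, i = 0.
Intersections between consecutive envelope lines give the roots: for adjacent envelope indices i < j the intersection is x = (a_i − a_j) / (j − i). Reading off the sorted break points: {-6, -3, 4, 6}.
Verification: at each break x_0, at least two indices attain the minimum of min_i(a_i + i · x_0).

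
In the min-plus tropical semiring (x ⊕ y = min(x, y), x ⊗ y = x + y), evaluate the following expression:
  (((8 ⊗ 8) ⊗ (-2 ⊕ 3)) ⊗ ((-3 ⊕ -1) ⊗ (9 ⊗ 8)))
(((8 ⊗ 8) ⊗ (-2 ⊕ 3)) ⊗ ((-3 ⊕ -1) ⊗ (9 ⊗ 8))) = 28

Expand innermost to outermost. Recall ⊕ takes the minimum of its arguments and ⊗ takes their sum. Working out the expression (((8 ⊗ 8) ⊗ (-2 ⊕ 3)) ⊗ ((-3 ⊕ -1) ⊗ (9 ⊗ 8))) gives 28.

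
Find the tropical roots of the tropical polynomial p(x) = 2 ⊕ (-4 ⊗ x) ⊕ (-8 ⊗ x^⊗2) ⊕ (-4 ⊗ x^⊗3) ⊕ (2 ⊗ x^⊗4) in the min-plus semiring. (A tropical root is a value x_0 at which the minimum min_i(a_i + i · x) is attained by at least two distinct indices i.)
Roots: {-6, -4, 4, 6}

Each tropical root is a break point of the lower envelope of the lines y = a_i + i · x (there are 5 lines, with slopes 0, 1, ..., 4). Only the lines that attain the minimum somewhere contribute to roots; other lines are dominated. Here the surviving (envelope) indices are i = 4, i = 3, i = 2, i = 1, i = 0.
Intersections between consecutive envelope lines give the roots: for adjacent envelope indices i < j the intersection is x = (a_i − a_j) / (j − i). Reading off the sorted break points: {-6, -4, 4, 6}.
Verification: at each break x_0, at least two indices attain the minimum of min_i(a_i + i · x_0).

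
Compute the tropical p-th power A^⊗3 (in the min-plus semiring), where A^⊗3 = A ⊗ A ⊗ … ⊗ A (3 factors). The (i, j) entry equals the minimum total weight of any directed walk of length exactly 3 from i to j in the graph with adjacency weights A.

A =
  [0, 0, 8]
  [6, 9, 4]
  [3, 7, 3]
A^⊗3 =
  [0, 0, 4]
  [6, 6, 10]
  [3, 3, 7]

Each entry (A^⊗3)_ij equals the minimum over all length-3 walks i = v_0 → v_1 → … → v_3 = j of Σ_t A[v_t][v_{t+1}]. For example, for (i, j) = (0, 2) we minimise over 9 possible intermediate vertex sequences; the minimum is 4, attained along the walk 0 → 0 → 1 → 2.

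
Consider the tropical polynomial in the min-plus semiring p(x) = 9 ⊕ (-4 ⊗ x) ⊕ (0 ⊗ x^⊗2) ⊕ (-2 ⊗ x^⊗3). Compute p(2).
p(2) = -2

A tropical monomial a ⊗ x^⊗i evaluates to a + i · x. Evaluating each term at x = 2:
  Term 0 contributes 9 + 0 · 2 = 9
  Term 1 contributes -4 + 1 · 2 = -2
  Term 2 contributes 0 + 2 · 2 = 4
  Term 3 contributes -2 + 3 · 2 = 4
p(2) = ⊕ of these = min[9, -2, 4, 4] = -2.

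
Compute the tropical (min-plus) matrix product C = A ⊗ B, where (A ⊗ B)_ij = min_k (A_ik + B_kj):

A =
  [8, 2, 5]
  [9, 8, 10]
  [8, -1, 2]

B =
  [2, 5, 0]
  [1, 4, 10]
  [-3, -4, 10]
A ⊗ B =
  [2, 1, 8]
  [7, 6, 9]
  [-1, -2, 8]

Apply the min-plus product entry-by-entry:
  C[0][0] = min over k of (A[0][0] + B[0][0] = 8 + 2 = 10, A[0][1] + B[1][0] = 2 + 1 = 3, A[0][2] + B[2][0] = 5 + -3 = 2) = 2 (attained at k = 2)
  C[0][1] = min over k of (A[0][0] + B[0][1] = 8 + 5 = 13, A[0][1] + B[1][1] = 2 + 4 = 6, A[0][2] + B[2][1] = 5 + -4 = 1) = 1 (attained at k = 2)
  C[0][2] = min over k of (A[0][0] + B[0][2] = 8 + 0 = 8, A[0][1] + B[1][2] = 2 + 10 = 12, A[0][2] + B[2][2] = 5 + 10 = 15) = 8 (attained at k = 0)
  C[1][0] = min over k of (A[1][0] + B[0][0] = 9 + 2 = 11, A[1][1] + B[1][0] = 8 + 1 = 9, A[1][2] + B[2][0] = 10 + -3 = 7) = 7 (attained at k = 2)
  C[1][1] = min over k of (A[1][0] + B[0][1] = 9 + 5 = 14, A[1][1] + B[1][1] = 8 + 4 = 12, A[1][2] + B[2][1] = 10 + -4 = 6) = 6 (attained at k = 2)
  C[1][2] = min over k of (A[1][0] + B[0][2] = 9 + 0 = 9, A[1][1] + B[1][2] = 8 + 10 = 18, A[1][2] + B[2][2] = 10 + 10 = 20) = 9 (attained at k = 0)
  C[2][0] = min over k of (A[2][0] + B[0][0] = 8 + 2 = 10, A[2][1] + B[1][0] = -1 + 1 = 0, A[2][2] + B[2][0] = 2 + -3 = -1) = -1 (attained at k = 2)
  C[2][1] = min over k of (A[2][0] + B[0][1] = 8 + 5 = 13, A[2][1] + B[1][1] = -1 + 4 = 3, A[2][2] + B[2][1] = 2 + -4 = -2) = -2 (attained at k = 2)
  C[2][2] = min over k of (A[2][0] + B[0][2] = 8 + 0 = 8, A[2][1] + B[1][2] = -1 + 10 = 9, A[2][2] + B[2][2] = 2 + 10 = 12) = 8 (attained at k = 0)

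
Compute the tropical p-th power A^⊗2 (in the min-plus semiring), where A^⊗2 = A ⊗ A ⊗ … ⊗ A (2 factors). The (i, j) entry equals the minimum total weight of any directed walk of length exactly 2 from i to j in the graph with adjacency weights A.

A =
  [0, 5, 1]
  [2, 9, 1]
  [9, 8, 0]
A^⊗2 =
  [0, 5, 1]
  [2, 7, 1]
  [9, 8, 0]

Each entry (A^⊗2)_ij equals the minimum over all length-2 walks i = v_0 → v_1 → … → v_2 = j of Σ_t A[v_t][v_{t+1}]. For example, for (i, j) = (0, 2) we minimise over 3 possible intermediate vertex sequences; the minimum is 1, attained along the walk 0 → 0 → 2.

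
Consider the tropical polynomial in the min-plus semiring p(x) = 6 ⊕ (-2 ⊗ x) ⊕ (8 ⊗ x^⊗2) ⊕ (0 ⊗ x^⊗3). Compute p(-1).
p(-1) = -3

A tropical monomial a ⊗ x^⊗i evaluates to a + i · x. Evaluating each term at x = -1:
  Term 0 contributes 6 + 0 · -1 = 6
  Term 1 contributes -2 + 1 · -1 = -3
  Term 2 contributes 8 + 2 · -1 = 6
  Term 3 contributes 0 + 3 · -1 = -3
p(-1) = ⊕ of these = min[6, -3, 6, -3] = -3.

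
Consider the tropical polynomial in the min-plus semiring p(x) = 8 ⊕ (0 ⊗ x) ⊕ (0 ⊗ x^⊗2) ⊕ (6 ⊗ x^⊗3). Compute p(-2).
p(-2) = -4

A tropical monomial a ⊗ x^⊗i evaluates to a + i · x. Evaluating each term at x = -2:
  Term 0 contributes 8 + 0 · -2 = 8
  Term 1 contributes 0 + 1 · -2 = -2
  Term 2 contributes 0 + 2 · -2 = -4
  Term 3 contributes 6 + 3 · -2 = 0
p(-2) = ⊕ of these = min[8, -2, -4, 0] = -4.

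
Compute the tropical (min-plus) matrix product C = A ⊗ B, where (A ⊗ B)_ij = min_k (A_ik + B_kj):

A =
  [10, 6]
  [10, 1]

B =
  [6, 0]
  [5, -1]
A ⊗ B =
  [11, 5]
  [6, 0]

Apply the min-plus product entry-by-entry:
  C[0][0] = min over k of (A[0][0] + B[0][0] = 10 + 6 = 16, A[0][1] + B[1][0] = 6 + 5 = 11) = 11 (attained at k = 1)
  C[0][1] = min over k of (A[0][0] + B[0][1] = 10 + 0 = 10, A[0][1] + B[1][1] = 6 + -1 = 5) = 5 (attained at k = 1)
  C[1][0] = min over k of (A[1][0] + B[0][0] = 10 + 6 = 16, A[1][1] + B[1][0] = 1 + 5 = 6) = 6 (attained at k = 1)
  C[1][1] = min over k of (A[1][0] + B[0][1] = 10 + 0 = 10, A[1][1] + B[1][1] = 1 + -1 = 0) = 0 (attained at k = 1)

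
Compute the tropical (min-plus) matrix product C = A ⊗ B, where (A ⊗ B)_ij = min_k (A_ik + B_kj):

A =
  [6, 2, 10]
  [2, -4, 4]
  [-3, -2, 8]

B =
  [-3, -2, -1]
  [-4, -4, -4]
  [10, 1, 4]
A ⊗ B =
  [-2, -2, -2]
  [-8, -8, -8]
  [-6, -6, -6]

Apply the min-plus product entry-by-entry:
  C[0][0] = min over k of (A[0][0] + B[0][0] = 6 + -3 = 3, A[0][1] + B[1][0] = 2 + -4 = -2, A[0][2] + B[2][0] = 10 + 10 = 20) = -2 (attained at k = 1)
  C[0][1] = min over k of (A[0][0] + B[0][1] = 6 + -2 = 4, A[0][1] + B[1][1] = 2 + -4 = -2, A[0][2] + B[2][1] = 10 + 1 = 11) = -2 (attained at k = 1)
  C[0][2] = min over k of (A[0][0] + B[0][2] = 6 + -1 = 5, A[0][1] + B[1][2] = 2 + -4 = -2, A[0][2] + B[2][2] = 10 + 4 = 14) = -2 (attained at k = 1)
  C[1][0] = min over k of (A[1][0] + B[0][0] = 2 + -3 = -1, A[1][1] + B[1][0] = -4 + -4 = -8, A[1][2] + B[2][0] = 4 + 10 = 14) = -8 (attained at k = 1)
  C[1][1] = min over k of (A[1][0] + B[0][1] = 2 + -2 = 0, A[1][1] + B[1][1] = -4 + -4 = -8, A[1][2] + B[2][1] = 4 + 1 = 5) = -8 (attained at k = 1)
  C[1][2] = min over k of (A[1][0] + B[0][2] = 2 + -1 = 1, A[1][1] + B[1][2] = -4 + -4 = -8, A[1][2] + B[2][2] = 4 + 4 = 8) = -8 (attained at k = 1)
  C[2][0] = min over k of (A[2][0] + B[0][0] = -3 + -3 = -6, A[2][1] + B[1][0] = -2 + -4 = -6, A[2][2] + B[2][0] = 8 + 10 = 18) = -6 (attained at k = 0)
  C[2][1] = min over k of (A[2][0] + B[0][1] = -3 + -2 = -5, A[2][1] + B[1][1] = -2 + -4 = -6, A[2][2] + B[2][1] = 8 + 1 = 9) = -6 (attained at k = 1)
  C[2][2] = min over k of (A[2][0] + B[0][2] = -3 + -1 = -4, A[2][1] + B[1][2] = -2 + -4 = -6, A[2][2] + B[2][2] = 8 + 4 = 12) = -6 (attained at k = 1)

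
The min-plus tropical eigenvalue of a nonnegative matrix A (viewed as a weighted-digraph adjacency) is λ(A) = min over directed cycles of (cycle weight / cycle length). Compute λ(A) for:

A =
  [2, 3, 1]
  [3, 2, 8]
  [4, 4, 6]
λ(A) = 2

Enumerate directed cycles and compute their means (weight / length). Sample:
  cycle 0 → 0: weight = 2, length = 1, mean = 2/1 ≈ 2.000
  cycle 1 → 1: weight = 2, length = 1, mean = 2/1 ≈ 2.000
  cycle 2 → 2: weight = 6, length = 1, mean = 6/1 ≈ 6.000
  cycle 0 → 1 → 0: weight = 6, length = 2, mean = 6/2 ≈ 3.000
  cycle 0 → 2 → 0: weight = 5, length = 2, mean = 5/2 ≈ 2.500
  cycle 1 → 0 → 1: weight = 6, length = 2, mean = 6/2 ≈ 3.000
Minimum mean = 2.000, attained e.g. along the cycle 0 → 0 with weight 2 and length 1. So λ(A) = 2/1 = 2.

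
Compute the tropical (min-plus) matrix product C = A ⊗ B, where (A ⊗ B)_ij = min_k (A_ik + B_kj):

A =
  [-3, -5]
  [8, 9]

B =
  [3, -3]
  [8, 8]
A ⊗ B =
  [0, -6]
  [11, 5]

Apply the min-plus product entry-by-entry:
  C[0][0] = min over k of (A[0][0] + B[0][0] = -3 + 3 = 0, A[0][1] + B[1][0] = -5 + 8 = 3) = 0 (attained at k = 0)
  C[0][1] = min over k of (A[0][0] + B[0][1] = -3 + -3 = -6, A[0][1] + B[1][1] = -5 + 8 = 3) = -6 (attained at k = 0)
  C[1][0] = min over k of (A[1][0] + B[0][0] = 8 + 3 = 11, A[1][1] + B[1][0] = 9 + 8 = 17) = 11 (attained at k = 0)
  C[1][1] = min over k of (A[1][0] + B[0][1] = 8 + -3 = 5, A[1][1] + B[1][1] = 9 + 8 = 17) = 5 (attained at k = 0)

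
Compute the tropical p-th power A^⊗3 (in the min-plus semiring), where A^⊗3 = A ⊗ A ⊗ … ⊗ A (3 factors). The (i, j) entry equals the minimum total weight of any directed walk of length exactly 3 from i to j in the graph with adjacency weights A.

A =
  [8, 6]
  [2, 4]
A^⊗3 =
  [12, 14]
  [10, 12]

Each entry (A^⊗3)_ij equals the minimum over all length-3 walks i = v_0 → v_1 → … → v_3 = j of Σ_t A[v_t][v_{t+1}]. For example, for (i, j) = (0, 1) we minimise over 4 possible intermediate vertex sequences; the minimum is 14, attained along the walk 0 → 1 → 0 → 1.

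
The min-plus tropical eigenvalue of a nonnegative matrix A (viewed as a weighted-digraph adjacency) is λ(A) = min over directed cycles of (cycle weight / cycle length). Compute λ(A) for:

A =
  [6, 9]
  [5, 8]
λ(A) = 6

Enumerate directed cycles and compute their means (weight / length). Sample:
  cycle 0 → 0: weight = 6, length = 1, mean = 6/1 ≈ 6.000
  cycle 1 → 1: weight = 8, length = 1, mean = 8/1 ≈ 8.000
  cycle 0 → 1 → 0: weight = 14, length = 2, mean = 14/2 ≈ 7.000
  cycle 1 → 0 → 1: weight = 14, length = 2, mean = 14/2 ≈ 7.000
Minimum mean = 6.000, attained e.g. along the cycle 0 → 0 with weight 6 and length 1. So λ(A) = 6/1 = 6.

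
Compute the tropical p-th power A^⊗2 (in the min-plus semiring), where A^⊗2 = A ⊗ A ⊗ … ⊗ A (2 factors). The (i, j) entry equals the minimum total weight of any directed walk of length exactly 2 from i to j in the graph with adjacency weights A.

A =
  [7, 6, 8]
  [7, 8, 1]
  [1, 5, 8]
A^⊗2 =
  [9, 13, 7]
  [2, 6, 9]
  [8, 7, 6]

Each entry (A^⊗2)_ij equals the minimum over all length-2 walks i = v_0 → v_1 → … → v_2 = j of Σ_t A[v_t][v_{t+1}]. For example, for (i, j) = (0, 2) we minimise over 3 possible intermediate vertex sequences; the minimum is 7, attained along the walk 0 → 1 → 2.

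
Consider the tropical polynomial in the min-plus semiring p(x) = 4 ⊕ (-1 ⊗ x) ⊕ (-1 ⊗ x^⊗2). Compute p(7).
p(7) = 4

A tropical monomial a ⊗ x^⊗i evaluates to a + i · x. Evaluating each term at x = 7:
  Term 0 contributes 4 + 0 · 7 = 4
  Term 1 contributes -1 + 1 · 7 = 6
  Term 2 contributes -1 + 2 · 7 = 13
p(7) = ⊕ of these = min[4, 6, 13] = 4.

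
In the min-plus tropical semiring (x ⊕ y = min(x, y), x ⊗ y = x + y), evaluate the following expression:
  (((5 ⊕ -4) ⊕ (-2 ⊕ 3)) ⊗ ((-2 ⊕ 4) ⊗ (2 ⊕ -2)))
(((5 ⊕ -4) ⊕ (-2 ⊕ 3)) ⊗ ((-2 ⊕ 4) ⊗ (2 ⊕ -2))) = -8

Expand innermost to outermost. Recall ⊕ takes the minimum of its arguments and ⊗ takes their sum. Working out the expression (((5 ⊕ -4) ⊕ (-2 ⊕ 3)) ⊗ ((-2 ⊕ 4) ⊗ (2 ⊕ -2))) gives -8.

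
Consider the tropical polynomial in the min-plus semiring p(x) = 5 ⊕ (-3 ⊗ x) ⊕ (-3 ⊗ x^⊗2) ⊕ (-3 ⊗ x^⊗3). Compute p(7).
p(7) = 4

A tropical monomial a ⊗ x^⊗i evaluates to a + i · x. Evaluating each term at x = 7:
  Term 0 contributes 5 + 0 · 7 = 5
  Term 1 contributes -3 + 1 · 7 = 4
  Term 2 contributes -3 + 2 · 7 = 11
  Term 3 contributes -3 + 3 · 7 = 18
p(7) = ⊕ of these = min[5, 4, 11, 18] = 4.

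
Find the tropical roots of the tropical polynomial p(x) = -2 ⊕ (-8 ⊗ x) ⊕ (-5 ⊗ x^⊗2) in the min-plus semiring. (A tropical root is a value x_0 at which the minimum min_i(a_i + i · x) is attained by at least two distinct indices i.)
Roots: {-3, 6}

Each tropical root is a break point of the lower envelope of the lines y = a_i + i · x (there are 3 lines, with slopes 0, 1, ..., 2). Only the lines that attain the minimum somewhere contribute to roots; other lines are dominated. Here the surviving (envelope) indices are i = 2, i = 1, i = 0.
Intersections between consecutive envelope lines give the roots: for adjacent envelope indices i < j the intersection is x = (a_i − a_j) / (j − i). Reading off the sorted break points: {-3, 6}.
Verification: at each break x_0, at least two indices attain the minimum of min_i(a_i + i · x_0).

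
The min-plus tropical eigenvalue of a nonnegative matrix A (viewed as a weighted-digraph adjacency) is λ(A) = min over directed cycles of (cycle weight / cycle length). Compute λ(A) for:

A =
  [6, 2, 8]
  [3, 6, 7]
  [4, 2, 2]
λ(A) = 2

Enumerate directed cycles and compute their means (weight / length). Sample:
  cycle 0 → 0: weight = 6, length = 1, mean = 6/1 ≈ 6.000
  cycle 1 → 1: weight = 6, length = 1, mean = 6/1 ≈ 6.000
  cycle 2 → 2: weight = 2, length = 1, mean = 2/1 ≈ 2.000
  cycle 0 → 1 → 0: weight = 5, length = 2, mean = 5/2 ≈ 2.500
  cycle 0 → 2 → 0: weight = 12, length = 2, mean = 12/2 ≈ 6.000
  cycle 1 → 0 → 1: weight = 5, length = 2, mean = 5/2 ≈ 2.500
Minimum mean = 2.000, attained e.g. along the cycle 2 → 2 with weight 2 and length 1. So λ(A) = 2/1 = 2.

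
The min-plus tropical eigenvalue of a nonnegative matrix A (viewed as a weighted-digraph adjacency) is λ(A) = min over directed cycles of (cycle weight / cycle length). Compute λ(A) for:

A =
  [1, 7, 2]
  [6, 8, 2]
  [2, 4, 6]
λ(A) = 1

Enumerate directed cycles and compute their means (weight / length). Sample:
  cycle 0 → 0: weight = 1, length = 1, mean = 1/1 ≈ 1.000
  cycle 1 → 1: weight = 8, length = 1, mean = 8/1 ≈ 8.000
  cycle 2 → 2: weight = 6, length = 1, mean = 6/1 ≈ 6.000
  cycle 0 → 1 → 0: weight = 13, length = 2, mean = 13/2 ≈ 6.500
  cycle 0 → 2 → 0: weight = 4, length = 2, mean = 4/2 ≈ 2.000
  cycle 1 → 0 → 1: weight = 13, length = 2, mean = 13/2 ≈ 6.500
Minimum mean = 1.000, attained e.g. along the cycle 0 → 0 with weight 1 and length 1. So λ(A) = 1/1 = 1.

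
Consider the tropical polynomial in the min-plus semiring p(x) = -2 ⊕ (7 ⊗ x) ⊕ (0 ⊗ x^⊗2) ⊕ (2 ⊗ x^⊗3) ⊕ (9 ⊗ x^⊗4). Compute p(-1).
p(-1) = -2

A tropical monomial a ⊗ x^⊗i evaluates to a + i · x. Evaluating each term at x = -1:
  Term 0 contributes -2 + 0 · -1 = -2
  Term 1 contributes 7 + 1 · -1 = 6
  Term 2 contributes 0 + 2 · -1 = -2
  Term 3 contributes 2 + 3 · -1 = -1
  Term 4 contributes 9 + 4 · -1 = 5
p(-1) = ⊕ of these = min[-2, 6, -2, -1, 5] = -2.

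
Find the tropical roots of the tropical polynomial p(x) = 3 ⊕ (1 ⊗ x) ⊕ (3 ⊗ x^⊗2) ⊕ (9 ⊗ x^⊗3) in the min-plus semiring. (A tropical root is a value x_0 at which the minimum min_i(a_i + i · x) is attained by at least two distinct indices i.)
Roots: {-6, -2, 2}

Each tropical root is a break point of the lower envelope of the lines y = a_i + i · x (there are 4 lines, with slopes 0, 1, ..., 3). Only the lines that attain the minimum somewhere contribute to roots; other lines are dominated. Here the surviving (envelope) indices are i = 3, i = 2, i = 1, i = 0.
Intersections between consecutive envelope lines give the roots: for adjacent envelope indices i < j the intersection is x = (a_i − a_j) / (j − i). Reading off the sorted break points: {-6, -2, 2}.
Verification: at each break x_0, at least two indices attain the minimum of min_i(a_i + i · x_0).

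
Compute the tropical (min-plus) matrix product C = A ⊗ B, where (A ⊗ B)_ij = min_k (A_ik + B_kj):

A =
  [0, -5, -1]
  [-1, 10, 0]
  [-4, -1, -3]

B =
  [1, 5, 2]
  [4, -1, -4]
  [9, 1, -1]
A ⊗ B =
  [-1, -6, -9]
  [0, 1, -1]
  [-3, -2, -5]

Apply the min-plus product entry-by-entry:
  C[0][0] = min over k of (A[0][0] + B[0][0] = 0 + 1 = 1, A[0][1] + B[1][0] = -5 + 4 = -1, A[0][2] + B[2][0] = -1 + 9 = 8) = -1 (attained at k = 1)
  C[0][1] = min over k of (A[0][0] + B[0][1] = 0 + 5 = 5, A[0][1] + B[1][1] = -5 + -1 = -6, A[0][2] + B[2][1] = -1 + 1 = 0) = -6 (attained at k = 1)
  C[0][2] = min over k of (A[0][0] + B[0][2] = 0 + 2 = 2, A[0][1] + B[1][2] = -5 + -4 = -9, A[0][2] + B[2][2] = -1 + -1 = -2) = -9 (attained at k = 1)
  C[1][0] = min over k of (A[1][0] + B[0][0] = -1 + 1 = 0, A[1][1] + B[1][0] = 10 + 4 = 14, A[1][2] + B[2][0] = 0 + 9 = 9) = 0 (attained at k = 0)
  C[1][1] = min over k of (A[1][0] + B[0][1] = -1 + 5 = 4, A[1][1] + B[1][1] = 10 + -1 = 9, A[1][2] + B[2][1] = 0 + 1 = 1) = 1 (attained at k = 2)
  C[1][2] = min over k of (A[1][0] + B[0][2] = -1 + 2 = 1, A[1][1] + B[1][2] = 10 + -4 = 6, A[1][2] + B[2][2] = 0 + -1 = -1) = -1 (attained at k = 2)
  C[2][0] = min over k of (A[2][0] + B[0][0] = -4 + 1 = -3, A[2][1] + B[1][0] = -1 + 4 = 3, A[2][2] + B[2][0] = -3 + 9 = 6) = -3 (attained at k = 0)
  C[2][1] = min over k of (A[2][0] + B[0][1] = -4 + 5 = 1, A[2][1] + B[1][1] = -1 + -1 = -2, A[2][2] + B[2][1] = -3 + 1 = -2) = -2 (attained at k = 1)
  C[2][2] = min over k of (A[2][0] + B[0][2] = -4 + 2 = -2, A[2][1] + B[1][2] = -1 + -4 = -5, A[2][2] + B[2][2] = -3 + -1 = -4) = -5 (attained at k = 1)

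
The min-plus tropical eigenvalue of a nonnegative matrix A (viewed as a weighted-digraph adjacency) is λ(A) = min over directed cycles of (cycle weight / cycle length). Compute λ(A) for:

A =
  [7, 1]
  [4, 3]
λ(A) = 5/2

Enumerate directed cycles and compute their means (weight / length). Sample:
  cycle 0 → 0: weight = 7, length = 1, mean = 7/1 ≈ 7.000
  cycle 1 → 1: weight = 3, length = 1, mean = 3/1 ≈ 3.000
  cycle 0 → 1 → 0: weight = 5, length = 2, mean = 5/2 ≈ 2.500
  cycle 1 → 0 → 1: weight = 5, length = 2, mean = 5/2 ≈ 2.500
Minimum mean = 2.500, attained e.g. along the cycle 0 → 1 → 0 with weight 5 and length 2. So λ(A) = 5/2 = 5/2.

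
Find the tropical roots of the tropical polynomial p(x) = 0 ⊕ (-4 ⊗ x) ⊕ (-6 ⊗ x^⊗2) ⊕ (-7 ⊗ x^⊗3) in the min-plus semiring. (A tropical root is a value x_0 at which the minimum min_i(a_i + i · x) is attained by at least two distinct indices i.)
Roots: {1, 2, 4}

Each tropical root is a break point of the lower envelope of the lines y = a_i + i · x (there are 4 lines, with slopes 0, 1, ..., 3). Only the lines that attain the minimum somewhere contribute to roots; other lines are dominated. Here the surviving (envelope) indices are i = 3, i = 2, i = 1, i = 0.
Intersections between consecutive envelope lines give the roots: for adjacent envelope indices i < j the intersection is x = (a_i − a_j) / (j − i). Reading off the sorted break points: {1, 2, 4}.
Verification: at each break x_0, at least two indices attain the minimum of min_i(a_i + i · x_0).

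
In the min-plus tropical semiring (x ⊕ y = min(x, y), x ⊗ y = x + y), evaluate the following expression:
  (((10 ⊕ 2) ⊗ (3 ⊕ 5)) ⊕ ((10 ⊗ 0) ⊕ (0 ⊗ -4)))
(((10 ⊕ 2) ⊗ (3 ⊕ 5)) ⊕ ((10 ⊗ 0) ⊕ (0 ⊗ -4))) = -4

Expand innermost to outermost. Recall ⊕ takes the minimum of its arguments and ⊗ takes their sum. Working out the expression (((10 ⊕ 2) ⊗ (3 ⊕ 5)) ⊕ ((10 ⊗ 0) ⊕ (0 ⊗ -4))) gives -4.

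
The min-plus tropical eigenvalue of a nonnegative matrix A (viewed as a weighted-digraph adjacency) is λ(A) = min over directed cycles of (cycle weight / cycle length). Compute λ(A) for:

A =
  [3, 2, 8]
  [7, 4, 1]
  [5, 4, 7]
λ(A) = 5/2

Enumerate directed cycles and compute their means (weight / length). Sample:
  cycle 0 → 0: weight = 3, length = 1, mean = 3/1 ≈ 3.000
  cycle 1 → 1: weight = 4, length = 1, mean = 4/1 ≈ 4.000
  cycle 2 → 2: weight = 7, length = 1, mean = 7/1 ≈ 7.000
  cycle 0 → 1 → 0: weight = 9, length = 2, mean = 9/2 ≈ 4.500
  cycle 0 → 2 → 0: weight = 13, length = 2, mean = 13/2 ≈ 6.500
  cycle 1 → 0 → 1: weight = 9, length = 2, mean = 9/2 ≈ 4.500
Minimum mean = 2.500, attained e.g. along the cycle 1 → 2 → 1 with weight 5 and length 2. So λ(A) = 5/2 = 5/2.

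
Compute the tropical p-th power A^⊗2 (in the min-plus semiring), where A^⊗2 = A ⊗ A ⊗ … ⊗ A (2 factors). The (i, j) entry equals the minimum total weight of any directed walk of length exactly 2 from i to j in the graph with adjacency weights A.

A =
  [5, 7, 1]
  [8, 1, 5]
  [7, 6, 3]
A^⊗2 =
  [8, 7, 4]
  [9, 2, 6]
  [10, 7, 6]

Each entry (A^⊗2)_ij equals the minimum over all length-2 walks i = v_0 → v_1 → … → v_2 = j of Σ_t A[v_t][v_{t+1}]. For example, for (i, j) = (0, 2) we minimise over 3 possible intermediate vertex sequences; the minimum is 4, attained along the walk 0 → 2 → 2.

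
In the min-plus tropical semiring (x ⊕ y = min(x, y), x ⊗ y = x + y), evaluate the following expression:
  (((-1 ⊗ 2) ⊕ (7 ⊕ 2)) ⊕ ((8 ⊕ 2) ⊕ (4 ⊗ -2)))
(((-1 ⊗ 2) ⊕ (7 ⊕ 2)) ⊕ ((8 ⊕ 2) ⊕ (4 ⊗ -2))) = 1

Expand innermost to outermost. Recall ⊕ takes the minimum of its arguments and ⊗ takes their sum. Working out the expression (((-1 ⊗ 2) ⊕ (7 ⊕ 2)) ⊕ ((8 ⊕ 2) ⊕ (4 ⊗ -2))) gives 1.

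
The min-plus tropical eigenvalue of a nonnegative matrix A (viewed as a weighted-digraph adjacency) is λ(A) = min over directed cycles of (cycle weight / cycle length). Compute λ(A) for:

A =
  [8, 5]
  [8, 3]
λ(A) = 3

Enumerate directed cycles and compute their means (weight / length). Sample:
  cycle 0 → 0: weight = 8, length = 1, mean = 8/1 ≈ 8.000
  cycle 1 → 1: weight = 3, length = 1, mean = 3/1 ≈ 3.000
  cycle 0 → 1 → 0: weight = 13, length = 2, mean = 13/2 ≈ 6.500
  cycle 1 → 0 → 1: weight = 13, length = 2, mean = 13/2 ≈ 6.500
Minimum mean = 3.000, attained e.g. along the cycle 1 → 1 with weight 3 and length 1. So λ(A) = 3/1 = 3.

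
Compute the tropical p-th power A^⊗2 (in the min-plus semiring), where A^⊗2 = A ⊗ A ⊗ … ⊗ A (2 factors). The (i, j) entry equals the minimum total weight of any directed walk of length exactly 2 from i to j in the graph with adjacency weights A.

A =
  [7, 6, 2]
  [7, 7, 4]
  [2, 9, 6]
A^⊗2 =
  [4, 11, 8]
  [6, 13, 9]
  [8, 8, 4]

Each entry (A^⊗2)_ij equals the minimum over all length-2 walks i = v_0 → v_1 → … → v_2 = j of Σ_t A[v_t][v_{t+1}]. For example, for (i, j) = (0, 2) we minimise over 3 possible intermediate vertex sequences; the minimum is 8, attained along the walk 0 → 2 → 2.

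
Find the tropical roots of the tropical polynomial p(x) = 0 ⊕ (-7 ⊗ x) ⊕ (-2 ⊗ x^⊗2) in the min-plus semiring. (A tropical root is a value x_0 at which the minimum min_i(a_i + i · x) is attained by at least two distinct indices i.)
Roots: {-5, 7}

Each tropical root is a break point of the lower envelope of the lines y = a_i + i · x (there are 3 lines, with slopes 0, 1, ..., 2). Only the lines that attain the minimum somewhere contribute to roots; other lines are dominated. Here the surviving (envelope) indices are i = 2, i = 1, i = 0.
Intersections between consecutive envelope lines give the roots: for adjacent envelope indices i < j the intersection is x = (a_i − a_j) / (j − i). Reading off the sorted break points: {-5, 7}.
Verification: at each break x_0, at least two indices attain the minimum of min_i(a_i + i · x_0).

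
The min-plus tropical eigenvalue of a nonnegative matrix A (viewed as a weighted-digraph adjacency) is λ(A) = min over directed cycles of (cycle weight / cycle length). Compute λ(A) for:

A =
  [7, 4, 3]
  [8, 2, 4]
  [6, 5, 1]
λ(A) = 1

Enumerate directed cycles and compute their means (weight / length). Sample:
  cycle 0 → 0: weight = 7, length = 1, mean = 7/1 ≈ 7.000
  cycle 1 → 1: weight = 2, length = 1, mean = 2/1 ≈ 2.000
  cycle 2 → 2: weight = 1, length = 1, mean = 1/1 ≈ 1.000
  cycle 0 → 1 → 0: weight = 12, length = 2, mean = 12/2 ≈ 6.000
  cycle 0 → 2 → 0: weight = 9, length = 2, mean = 9/2 ≈ 4.500
  cycle 1 → 0 → 1: weight = 12, length = 2, mean = 12/2 ≈ 6.000
Minimum mean = 1.000, attained e.g. along the cycle 2 → 2 with weight 1 and length 1. So λ(A) = 1/1 = 1.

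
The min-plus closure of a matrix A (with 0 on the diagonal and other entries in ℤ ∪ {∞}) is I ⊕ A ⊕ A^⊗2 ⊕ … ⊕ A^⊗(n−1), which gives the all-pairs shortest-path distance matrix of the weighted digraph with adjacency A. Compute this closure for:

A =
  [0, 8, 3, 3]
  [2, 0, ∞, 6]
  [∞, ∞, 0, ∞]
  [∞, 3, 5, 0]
Closure =
  [0, 6, 3, 3]
  [2, 0, 5, 5]
  [∞, ∞, 0, ∞]
  [5, 3, 5, 0]

This is the Floyd-Warshall all-pairs shortest-path computation. For each intermediate vertex k = 0, 1, …, 3, update dist[i][j] ← min(dist[i][j], dist[i][k] + dist[k][j]). The final matrix gives, for each (i, j), the minimum total weight of any directed path from i to j (possibly empty when i = j).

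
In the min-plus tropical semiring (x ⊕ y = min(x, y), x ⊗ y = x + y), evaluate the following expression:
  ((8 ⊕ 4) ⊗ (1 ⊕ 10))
((8 ⊕ 4) ⊗ (1 ⊕ 10)) = 5

Expand innermost to outermost. Recall ⊕ takes the minimum of its arguments and ⊗ takes their sum. Working out the expression ((8 ⊕ 4) ⊗ (1 ⊕ 10)) gives 5.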